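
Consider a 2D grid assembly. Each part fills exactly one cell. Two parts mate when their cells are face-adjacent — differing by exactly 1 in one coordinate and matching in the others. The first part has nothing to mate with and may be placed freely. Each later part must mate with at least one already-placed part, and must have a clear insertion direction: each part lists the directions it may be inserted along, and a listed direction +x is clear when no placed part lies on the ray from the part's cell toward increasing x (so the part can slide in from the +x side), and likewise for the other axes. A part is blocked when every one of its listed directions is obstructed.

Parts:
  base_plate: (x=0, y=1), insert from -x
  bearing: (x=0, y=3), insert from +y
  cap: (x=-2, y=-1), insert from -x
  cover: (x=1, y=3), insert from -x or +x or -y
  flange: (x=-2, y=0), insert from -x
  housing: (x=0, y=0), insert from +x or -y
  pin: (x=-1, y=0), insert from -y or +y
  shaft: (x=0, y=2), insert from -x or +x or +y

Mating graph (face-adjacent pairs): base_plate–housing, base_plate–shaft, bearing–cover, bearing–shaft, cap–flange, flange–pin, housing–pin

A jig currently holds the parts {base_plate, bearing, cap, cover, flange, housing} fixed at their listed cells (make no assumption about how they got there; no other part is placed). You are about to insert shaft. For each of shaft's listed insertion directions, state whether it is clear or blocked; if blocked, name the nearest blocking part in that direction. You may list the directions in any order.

+x: clear; +y: blocked by bearing; -x: clear

-x: ray from shaft(0, 2) has no placed part ⇒ clear
+x: ray from shaft(0, 2) has no placed part ⇒ clear
+y: nearest on ray is bearing@(0, 3) ⇒ blocked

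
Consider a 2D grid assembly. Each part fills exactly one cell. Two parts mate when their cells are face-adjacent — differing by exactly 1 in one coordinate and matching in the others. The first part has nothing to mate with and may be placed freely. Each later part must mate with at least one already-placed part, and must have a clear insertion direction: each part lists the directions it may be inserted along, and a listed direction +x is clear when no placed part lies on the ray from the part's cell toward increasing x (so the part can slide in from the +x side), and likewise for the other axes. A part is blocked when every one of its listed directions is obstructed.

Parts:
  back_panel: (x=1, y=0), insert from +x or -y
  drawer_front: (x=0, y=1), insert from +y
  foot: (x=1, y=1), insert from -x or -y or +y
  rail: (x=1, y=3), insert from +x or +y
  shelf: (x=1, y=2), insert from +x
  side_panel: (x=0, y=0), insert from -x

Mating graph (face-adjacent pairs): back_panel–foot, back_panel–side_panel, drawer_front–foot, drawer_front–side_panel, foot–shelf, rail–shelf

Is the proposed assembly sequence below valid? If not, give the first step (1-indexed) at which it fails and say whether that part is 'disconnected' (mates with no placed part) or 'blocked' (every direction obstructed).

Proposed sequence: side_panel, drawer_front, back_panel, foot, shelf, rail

1. side_panel@(0, 0) [-x clear] — {side_panel}
2. drawer_front@(0, 1) [+y clear] — {drawer_front, side_panel}
3. back_panel@(1, 0) [+x clear] — {back_panel, drawer_front, side_panel}
4. foot@(1, 1) [+y clear] — {back_panel, drawer_front, foot, side_panel}
5. shelf@(1, 2) [+x clear] — {back_panel, drawer_front, foot, shelf, side_panel}
6. rail@(1, 3) [+x clear] — {back_panel, drawer_front, foot, rail, shelf, side_panel}

Valid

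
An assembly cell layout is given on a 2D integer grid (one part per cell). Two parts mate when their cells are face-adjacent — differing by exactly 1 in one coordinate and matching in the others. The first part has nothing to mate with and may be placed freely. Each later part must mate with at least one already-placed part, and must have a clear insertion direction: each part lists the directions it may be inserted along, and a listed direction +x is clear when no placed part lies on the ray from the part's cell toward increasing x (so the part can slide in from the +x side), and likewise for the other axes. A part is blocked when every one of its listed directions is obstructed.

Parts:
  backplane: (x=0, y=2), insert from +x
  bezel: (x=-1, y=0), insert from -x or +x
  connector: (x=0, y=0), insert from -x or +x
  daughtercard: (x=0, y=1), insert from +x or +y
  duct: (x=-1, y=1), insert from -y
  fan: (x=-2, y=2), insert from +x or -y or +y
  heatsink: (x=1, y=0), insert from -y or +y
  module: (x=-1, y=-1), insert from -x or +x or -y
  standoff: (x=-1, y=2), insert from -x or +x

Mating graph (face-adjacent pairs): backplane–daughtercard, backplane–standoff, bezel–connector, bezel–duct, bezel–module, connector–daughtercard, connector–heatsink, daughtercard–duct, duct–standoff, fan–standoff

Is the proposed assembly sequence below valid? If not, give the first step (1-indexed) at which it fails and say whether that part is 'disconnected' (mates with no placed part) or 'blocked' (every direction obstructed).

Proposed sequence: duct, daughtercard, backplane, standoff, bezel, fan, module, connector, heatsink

Valid

1. duct@(-1, 1) [-y clear] — {duct}
2. daughtercard@(0, 1) [+x clear] — {daughtercard, duct}
3. backplane@(0, 2) [+x clear] — {backplane, daughtercard, duct}
4. standoff@(-1, 2) [-x clear] — {backplane, daughtercard, duct, standoff}
5. bezel@(-1, 0) [-x clear] — {backplane, bezel, daughtercard, duct, standoff}
6. fan@(-2, 2) [-y clear] — {backplane, bezel, daughtercard, duct, fan, standoff}
7. module@(-1, -1) [-x clear] — {backplane, bezel, daughtercard, duct, fan, module, standoff}
8. connector@(0, 0) [+x clear] — {backplane, bezel, connector, daughtercard, duct, fan, module, standoff}
9. heatsink@(1, 0) [-y clear] — {backplane, bezel, connector, daughtercard, duct, fan, heatsink, module, standoff}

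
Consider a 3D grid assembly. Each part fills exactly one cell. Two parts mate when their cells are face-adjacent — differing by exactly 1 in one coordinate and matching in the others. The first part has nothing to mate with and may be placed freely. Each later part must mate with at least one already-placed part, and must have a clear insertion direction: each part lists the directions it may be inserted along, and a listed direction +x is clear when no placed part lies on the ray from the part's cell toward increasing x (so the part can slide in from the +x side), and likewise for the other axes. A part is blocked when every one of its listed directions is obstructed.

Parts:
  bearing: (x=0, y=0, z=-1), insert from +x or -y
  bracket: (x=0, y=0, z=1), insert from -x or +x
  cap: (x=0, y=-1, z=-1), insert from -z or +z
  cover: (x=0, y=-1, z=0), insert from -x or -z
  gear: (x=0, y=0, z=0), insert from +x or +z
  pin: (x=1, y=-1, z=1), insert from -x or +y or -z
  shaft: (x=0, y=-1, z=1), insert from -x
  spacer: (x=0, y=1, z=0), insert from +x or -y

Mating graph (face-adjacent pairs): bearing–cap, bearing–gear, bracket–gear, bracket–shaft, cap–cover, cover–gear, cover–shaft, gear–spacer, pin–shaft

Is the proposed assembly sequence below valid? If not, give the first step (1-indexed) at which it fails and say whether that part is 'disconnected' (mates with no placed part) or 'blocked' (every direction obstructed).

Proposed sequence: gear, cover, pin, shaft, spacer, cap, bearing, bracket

1. gear@(0, 0, 0) [+x clear] — {gear}
2. cover@(0, -1, 0) [-x clear] — {cover, gear}
3. pin@(1, -1, 1) — no placed neighbour ⇒ disconnected

Invalid at step 3 (disconnected)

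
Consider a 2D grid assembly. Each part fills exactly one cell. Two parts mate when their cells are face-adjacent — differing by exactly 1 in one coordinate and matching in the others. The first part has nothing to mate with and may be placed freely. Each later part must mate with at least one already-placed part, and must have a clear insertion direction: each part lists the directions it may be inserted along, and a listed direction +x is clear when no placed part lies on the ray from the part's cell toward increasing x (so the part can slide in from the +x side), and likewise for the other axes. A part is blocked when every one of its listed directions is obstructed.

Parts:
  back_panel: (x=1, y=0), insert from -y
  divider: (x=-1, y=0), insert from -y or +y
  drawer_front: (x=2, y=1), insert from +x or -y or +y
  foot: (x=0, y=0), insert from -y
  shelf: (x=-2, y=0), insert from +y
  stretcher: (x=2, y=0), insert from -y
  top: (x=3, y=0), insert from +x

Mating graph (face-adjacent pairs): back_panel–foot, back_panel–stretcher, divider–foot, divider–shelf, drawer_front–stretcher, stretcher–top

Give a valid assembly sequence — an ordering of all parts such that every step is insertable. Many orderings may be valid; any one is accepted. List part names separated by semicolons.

shelf; divider; foot; back_panel; stretcher; drawer_front; top

1. shelf@(-2, 0) [+y clear] — {shelf}
2. divider@(-1, 0) [-y clear] — {divider, shelf}
3. foot@(0, 0) [-y clear] — {divider, foot, shelf}
4. back_panel@(1, 0) [-y clear] — {back_panel, divider, foot, shelf}
5. stretcher@(2, 0) [-y clear] — {back_panel, divider, foot, shelf, stretcher}
6. drawer_front@(2, 1) [+x clear] — {back_panel, divider, drawer_front, foot, shelf, stretcher}
7. top@(3, 0) [+x clear] — {back_panel, divider, drawer_front, foot, shelf, stretcher, top}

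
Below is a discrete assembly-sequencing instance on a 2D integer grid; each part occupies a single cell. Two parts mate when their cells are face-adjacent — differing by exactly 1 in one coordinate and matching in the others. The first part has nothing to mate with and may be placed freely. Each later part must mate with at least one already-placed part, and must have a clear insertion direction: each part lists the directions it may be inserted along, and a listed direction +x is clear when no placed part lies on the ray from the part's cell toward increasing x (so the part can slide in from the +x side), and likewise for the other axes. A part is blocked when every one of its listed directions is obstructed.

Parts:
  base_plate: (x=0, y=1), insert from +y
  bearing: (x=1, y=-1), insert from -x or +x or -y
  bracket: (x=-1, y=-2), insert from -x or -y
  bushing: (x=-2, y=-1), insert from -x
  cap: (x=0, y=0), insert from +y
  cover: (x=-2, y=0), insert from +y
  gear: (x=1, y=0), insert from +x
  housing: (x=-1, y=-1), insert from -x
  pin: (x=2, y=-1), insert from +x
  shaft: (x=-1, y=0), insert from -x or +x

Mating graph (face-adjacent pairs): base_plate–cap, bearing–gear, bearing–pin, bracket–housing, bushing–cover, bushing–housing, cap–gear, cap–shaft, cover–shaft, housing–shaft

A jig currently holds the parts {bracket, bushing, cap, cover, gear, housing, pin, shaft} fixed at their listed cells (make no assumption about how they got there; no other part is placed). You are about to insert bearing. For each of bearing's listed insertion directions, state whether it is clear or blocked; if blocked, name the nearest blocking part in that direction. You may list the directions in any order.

-x: nearest on ray is housing@(-1, -1) ⇒ blocked
+x: nearest on ray is pin@(2, -1) ⇒ blocked
-y: ray from bearing(1, -1) has no placed part ⇒ clear

+x: blocked by pin; -x: blocked by housing; -y: clear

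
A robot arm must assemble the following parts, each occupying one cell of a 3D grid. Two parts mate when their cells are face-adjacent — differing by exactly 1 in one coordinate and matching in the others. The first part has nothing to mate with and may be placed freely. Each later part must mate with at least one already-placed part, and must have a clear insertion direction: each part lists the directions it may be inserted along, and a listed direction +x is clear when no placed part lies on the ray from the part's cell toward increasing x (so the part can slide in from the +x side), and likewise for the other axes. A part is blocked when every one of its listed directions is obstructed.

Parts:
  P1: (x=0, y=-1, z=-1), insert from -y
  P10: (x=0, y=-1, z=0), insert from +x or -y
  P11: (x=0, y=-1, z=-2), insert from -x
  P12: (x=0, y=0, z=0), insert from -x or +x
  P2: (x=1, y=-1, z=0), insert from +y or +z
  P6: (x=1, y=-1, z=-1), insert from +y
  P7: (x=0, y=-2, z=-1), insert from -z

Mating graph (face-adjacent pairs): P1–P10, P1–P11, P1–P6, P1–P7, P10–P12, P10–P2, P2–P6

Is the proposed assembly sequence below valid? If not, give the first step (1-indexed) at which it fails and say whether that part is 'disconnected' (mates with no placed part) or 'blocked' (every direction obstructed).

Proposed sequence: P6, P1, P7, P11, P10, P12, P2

1. P6@(1, -1, -1) [+y clear] — {P6}
2. P1@(0, -1, -1) [-y clear] — {P1, P6}
3. P7@(0, -2, -1) [-z clear] — {P1, P6, P7}
4. P11@(0, -1, -2) [-x clear] — {P1, P11, P6, P7}
5. P10@(0, -1, 0) [+x clear] — {P1, P10, P11, P6, P7}
6. P12@(0, 0, 0) [-x clear] — {P1, P10, P11, P12, P6, P7}
7. P2@(1, -1, 0) [+y clear] — {P1, P10, P11, P12, P2, P6, P7}

Valid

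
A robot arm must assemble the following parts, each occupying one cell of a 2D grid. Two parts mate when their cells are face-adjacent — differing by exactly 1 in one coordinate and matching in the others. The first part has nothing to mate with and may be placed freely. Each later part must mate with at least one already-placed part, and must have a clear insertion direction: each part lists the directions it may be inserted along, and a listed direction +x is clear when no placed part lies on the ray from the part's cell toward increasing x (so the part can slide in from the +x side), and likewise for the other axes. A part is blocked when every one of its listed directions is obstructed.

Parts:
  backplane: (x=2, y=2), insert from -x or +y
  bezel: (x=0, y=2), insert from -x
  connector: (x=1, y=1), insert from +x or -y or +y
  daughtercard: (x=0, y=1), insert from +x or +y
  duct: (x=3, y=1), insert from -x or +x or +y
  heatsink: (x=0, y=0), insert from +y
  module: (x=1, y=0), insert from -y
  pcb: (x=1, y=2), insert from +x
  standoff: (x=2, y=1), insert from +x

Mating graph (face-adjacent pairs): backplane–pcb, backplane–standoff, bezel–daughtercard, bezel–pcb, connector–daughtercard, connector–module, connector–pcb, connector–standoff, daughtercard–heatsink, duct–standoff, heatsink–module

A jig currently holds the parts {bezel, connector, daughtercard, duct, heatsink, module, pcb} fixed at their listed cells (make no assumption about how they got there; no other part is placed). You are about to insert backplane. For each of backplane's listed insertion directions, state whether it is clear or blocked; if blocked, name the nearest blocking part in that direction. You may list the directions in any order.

+y: clear; -x: blocked by pcb

-x: nearest on ray is pcb@(1, 2) ⇒ blocked
+y: ray from backplane(2, 2) has no placed part ⇒ clear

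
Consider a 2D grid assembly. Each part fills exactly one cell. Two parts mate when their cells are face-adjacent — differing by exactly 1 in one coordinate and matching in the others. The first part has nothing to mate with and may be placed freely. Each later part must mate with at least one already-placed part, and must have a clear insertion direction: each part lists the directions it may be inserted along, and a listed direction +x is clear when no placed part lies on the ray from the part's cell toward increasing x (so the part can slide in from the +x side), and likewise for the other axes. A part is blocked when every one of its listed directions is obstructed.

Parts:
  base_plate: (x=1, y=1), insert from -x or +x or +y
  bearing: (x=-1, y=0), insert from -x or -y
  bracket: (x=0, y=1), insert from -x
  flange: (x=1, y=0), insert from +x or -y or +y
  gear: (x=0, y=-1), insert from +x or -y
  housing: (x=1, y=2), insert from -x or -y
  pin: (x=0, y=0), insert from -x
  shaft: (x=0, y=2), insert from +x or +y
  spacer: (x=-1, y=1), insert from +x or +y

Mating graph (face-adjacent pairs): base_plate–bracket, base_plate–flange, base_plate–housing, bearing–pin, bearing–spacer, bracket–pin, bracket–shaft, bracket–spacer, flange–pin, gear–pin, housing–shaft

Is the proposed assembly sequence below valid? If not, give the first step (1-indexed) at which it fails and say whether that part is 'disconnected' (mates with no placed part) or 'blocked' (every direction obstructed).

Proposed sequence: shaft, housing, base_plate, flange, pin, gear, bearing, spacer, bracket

Invalid at step 9 (blocked)

1. shaft@(0, 2) [+x clear] — {shaft}
2. housing@(1, 2) [-y clear] — {housing, shaft}
3. base_plate@(1, 1) [-x clear] — {base_plate, housing, shaft}
4. flange@(1, 0) [+x clear] — {base_plate, flange, housing, shaft}
5. pin@(0, 0) [-x clear] — {base_plate, flange, housing, pin, shaft}
6. gear@(0, -1) [+x clear] — {base_plate, flange, gear, housing, pin, shaft}
7. bearing@(-1, 0) [-x clear] — {base_plate, bearing, flange, gear, housing, pin, shaft}
8. spacer@(-1, 1) [+y clear] — {base_plate, bearing, flange, gear, housing, pin, shaft, spacer}
9. bracket@(0, 1) — -x all obstructed ⇒ blocked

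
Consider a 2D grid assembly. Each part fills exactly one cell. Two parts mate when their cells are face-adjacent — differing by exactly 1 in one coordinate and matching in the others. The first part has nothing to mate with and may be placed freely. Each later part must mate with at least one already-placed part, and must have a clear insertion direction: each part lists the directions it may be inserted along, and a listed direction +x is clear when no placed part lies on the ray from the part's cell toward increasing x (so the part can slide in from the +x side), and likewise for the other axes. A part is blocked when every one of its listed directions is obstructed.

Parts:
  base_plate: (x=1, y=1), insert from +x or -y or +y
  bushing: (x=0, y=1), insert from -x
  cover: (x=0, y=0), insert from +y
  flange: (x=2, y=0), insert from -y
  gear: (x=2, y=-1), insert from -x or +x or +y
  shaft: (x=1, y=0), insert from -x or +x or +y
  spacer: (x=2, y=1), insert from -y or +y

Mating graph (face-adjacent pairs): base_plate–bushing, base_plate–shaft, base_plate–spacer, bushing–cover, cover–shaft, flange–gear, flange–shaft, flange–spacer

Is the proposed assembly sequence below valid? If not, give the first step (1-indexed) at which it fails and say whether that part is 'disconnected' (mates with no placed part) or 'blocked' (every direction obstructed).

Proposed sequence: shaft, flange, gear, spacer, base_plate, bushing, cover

Invalid at step 7 (blocked)

1. shaft@(1, 0) [-x clear] — {shaft}
2. flange@(2, 0) [-y clear] — {flange, shaft}
3. gear@(2, -1) [-x clear] — {flange, gear, shaft}
4. spacer@(2, 1) [+y clear] — {flange, gear, shaft, spacer}
5. base_plate@(1, 1) [+y clear] — {base_plate, flange, gear, shaft, spacer}
6. bushing@(0, 1) [-x clear] — {base_plate, bushing, flange, gear, shaft, spacer}
7. cover@(0, 0) — +y all obstructed ⇒ blocked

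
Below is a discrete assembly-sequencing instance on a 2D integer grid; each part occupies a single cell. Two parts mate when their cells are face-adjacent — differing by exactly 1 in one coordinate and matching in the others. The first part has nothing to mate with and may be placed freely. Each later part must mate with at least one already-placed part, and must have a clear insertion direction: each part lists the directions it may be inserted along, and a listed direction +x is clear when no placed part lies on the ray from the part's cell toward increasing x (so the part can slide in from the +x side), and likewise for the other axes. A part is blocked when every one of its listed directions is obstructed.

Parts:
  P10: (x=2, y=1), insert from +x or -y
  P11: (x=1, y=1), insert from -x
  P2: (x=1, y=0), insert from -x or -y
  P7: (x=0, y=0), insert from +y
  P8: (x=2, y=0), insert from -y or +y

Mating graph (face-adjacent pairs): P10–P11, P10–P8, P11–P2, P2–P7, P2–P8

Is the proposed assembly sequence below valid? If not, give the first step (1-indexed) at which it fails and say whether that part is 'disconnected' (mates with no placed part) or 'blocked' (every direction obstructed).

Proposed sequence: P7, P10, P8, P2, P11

Invalid at step 2 (disconnected)

1. P7@(0, 0) [+y clear] — {P7}
2. P10@(2, 1) — no placed neighbour ⇒ disconnected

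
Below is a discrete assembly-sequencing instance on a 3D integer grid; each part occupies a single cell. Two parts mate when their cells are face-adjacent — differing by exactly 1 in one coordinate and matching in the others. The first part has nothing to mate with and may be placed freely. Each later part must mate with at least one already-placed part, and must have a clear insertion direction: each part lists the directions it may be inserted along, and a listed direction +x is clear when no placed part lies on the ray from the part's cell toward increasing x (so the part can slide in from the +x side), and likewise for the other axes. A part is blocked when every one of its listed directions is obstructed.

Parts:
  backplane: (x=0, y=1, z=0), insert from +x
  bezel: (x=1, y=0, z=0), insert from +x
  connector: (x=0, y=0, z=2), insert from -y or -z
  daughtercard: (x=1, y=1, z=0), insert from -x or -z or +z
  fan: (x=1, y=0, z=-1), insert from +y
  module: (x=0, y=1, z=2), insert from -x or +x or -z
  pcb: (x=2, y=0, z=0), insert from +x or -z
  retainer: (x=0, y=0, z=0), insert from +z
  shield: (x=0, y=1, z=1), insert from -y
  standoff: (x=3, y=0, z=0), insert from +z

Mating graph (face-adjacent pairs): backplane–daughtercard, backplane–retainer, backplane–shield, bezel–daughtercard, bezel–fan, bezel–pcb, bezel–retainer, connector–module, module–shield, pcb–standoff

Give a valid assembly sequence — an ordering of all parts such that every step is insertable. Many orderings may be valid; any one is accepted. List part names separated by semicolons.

bezel; pcb; standoff; fan; retainer; backplane; daughtercard; shield; module; connector

1. bezel@(1, 0, 0) [+x clear] — {bezel}
2. pcb@(2, 0, 0) [+x clear] — {bezel, pcb}
3. standoff@(3, 0, 0) [+z clear] — {bezel, pcb, standoff}
4. fan@(1, 0, -1) [+y clear] — {bezel, fan, pcb, standoff}
5. retainer@(0, 0, 0) [+z clear] — {bezel, fan, pcb, retainer, standoff}
6. backplane@(0, 1, 0) [+x clear] — {backplane, bezel, fan, pcb, retainer, standoff}
7. daughtercard@(1, 1, 0) [-z clear] — {backplane, bezel, daughtercard, fan, pcb, retainer, standoff}
8. shield@(0, 1, 1) [-y clear] — {backplane, bezel, daughtercard, fan, pcb, retainer, shield, standoff}
9. module@(0, 1, 2) [-x clear] — {backplane, bezel, daughtercard, fan, module, pcb, retainer, shield, standoff}
10. connector@(0, 0, 2) [-y clear] — {backplane, bezel, connector, daughtercard, fan, module, pcb, retainer, shield, standoff}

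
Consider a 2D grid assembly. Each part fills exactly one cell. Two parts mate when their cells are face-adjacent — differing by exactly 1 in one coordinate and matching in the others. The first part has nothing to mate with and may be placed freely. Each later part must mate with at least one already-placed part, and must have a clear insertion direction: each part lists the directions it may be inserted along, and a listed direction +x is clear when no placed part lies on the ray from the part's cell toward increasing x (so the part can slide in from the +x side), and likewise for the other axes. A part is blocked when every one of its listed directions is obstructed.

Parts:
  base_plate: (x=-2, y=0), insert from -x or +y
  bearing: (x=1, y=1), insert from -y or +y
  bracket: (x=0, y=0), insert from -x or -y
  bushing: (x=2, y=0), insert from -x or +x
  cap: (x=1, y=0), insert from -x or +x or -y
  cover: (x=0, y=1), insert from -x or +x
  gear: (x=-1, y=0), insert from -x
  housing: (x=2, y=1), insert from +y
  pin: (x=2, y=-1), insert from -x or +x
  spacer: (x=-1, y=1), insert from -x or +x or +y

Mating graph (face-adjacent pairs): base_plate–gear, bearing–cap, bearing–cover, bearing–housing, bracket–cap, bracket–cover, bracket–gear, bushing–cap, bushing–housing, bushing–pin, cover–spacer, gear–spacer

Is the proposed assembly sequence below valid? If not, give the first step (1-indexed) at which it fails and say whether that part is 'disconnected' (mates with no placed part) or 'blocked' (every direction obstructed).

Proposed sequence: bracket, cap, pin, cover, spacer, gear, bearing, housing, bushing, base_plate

1. bracket@(0, 0) [-x clear] — {bracket}
2. cap@(1, 0) [+x clear] — {bracket, cap}
3. pin@(2, -1) — no placed neighbour ⇒ disconnected

Invalid at step 3 (disconnected)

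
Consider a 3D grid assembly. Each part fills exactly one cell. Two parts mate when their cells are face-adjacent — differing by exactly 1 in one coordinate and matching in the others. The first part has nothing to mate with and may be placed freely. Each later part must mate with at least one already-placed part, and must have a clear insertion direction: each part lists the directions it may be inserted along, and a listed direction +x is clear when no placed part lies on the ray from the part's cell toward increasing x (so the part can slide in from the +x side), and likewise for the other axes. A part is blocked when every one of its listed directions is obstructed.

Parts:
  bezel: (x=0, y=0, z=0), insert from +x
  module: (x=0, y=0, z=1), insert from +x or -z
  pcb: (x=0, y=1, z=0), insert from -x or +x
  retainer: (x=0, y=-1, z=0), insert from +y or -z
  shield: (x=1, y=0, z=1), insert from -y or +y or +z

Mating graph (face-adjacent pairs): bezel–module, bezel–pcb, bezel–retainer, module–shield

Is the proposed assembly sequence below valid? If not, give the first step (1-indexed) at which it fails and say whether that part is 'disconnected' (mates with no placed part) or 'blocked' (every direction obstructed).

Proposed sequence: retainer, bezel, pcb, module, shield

1. retainer@(0, -1, 0) [+y clear] — {retainer}
2. bezel@(0, 0, 0) [+x clear] — {bezel, retainer}
3. pcb@(0, 1, 0) [-x clear] — {bezel, pcb, retainer}
4. module@(0, 0, 1) [+x clear] — {bezel, module, pcb, retainer}
5. shield@(1, 0, 1) [-y clear] — {bezel, module, pcb, retainer, shield}

Valid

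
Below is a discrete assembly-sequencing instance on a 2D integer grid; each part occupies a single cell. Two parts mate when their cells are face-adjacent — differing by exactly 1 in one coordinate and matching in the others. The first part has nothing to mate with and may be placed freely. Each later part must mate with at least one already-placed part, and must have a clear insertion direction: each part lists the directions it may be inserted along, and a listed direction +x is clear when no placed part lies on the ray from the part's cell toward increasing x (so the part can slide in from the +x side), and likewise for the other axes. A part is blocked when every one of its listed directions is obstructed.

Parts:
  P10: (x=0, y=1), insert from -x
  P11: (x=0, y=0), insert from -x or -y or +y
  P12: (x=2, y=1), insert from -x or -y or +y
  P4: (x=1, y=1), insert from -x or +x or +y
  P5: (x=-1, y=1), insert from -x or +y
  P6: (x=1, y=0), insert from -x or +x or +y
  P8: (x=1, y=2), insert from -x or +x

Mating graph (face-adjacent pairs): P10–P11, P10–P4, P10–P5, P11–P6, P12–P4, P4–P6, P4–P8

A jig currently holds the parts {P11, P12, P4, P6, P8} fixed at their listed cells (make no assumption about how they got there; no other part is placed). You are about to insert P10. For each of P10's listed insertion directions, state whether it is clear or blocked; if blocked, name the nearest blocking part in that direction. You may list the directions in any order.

-x: clear

-x: ray from P10(0, 1) has no placed part ⇒ clear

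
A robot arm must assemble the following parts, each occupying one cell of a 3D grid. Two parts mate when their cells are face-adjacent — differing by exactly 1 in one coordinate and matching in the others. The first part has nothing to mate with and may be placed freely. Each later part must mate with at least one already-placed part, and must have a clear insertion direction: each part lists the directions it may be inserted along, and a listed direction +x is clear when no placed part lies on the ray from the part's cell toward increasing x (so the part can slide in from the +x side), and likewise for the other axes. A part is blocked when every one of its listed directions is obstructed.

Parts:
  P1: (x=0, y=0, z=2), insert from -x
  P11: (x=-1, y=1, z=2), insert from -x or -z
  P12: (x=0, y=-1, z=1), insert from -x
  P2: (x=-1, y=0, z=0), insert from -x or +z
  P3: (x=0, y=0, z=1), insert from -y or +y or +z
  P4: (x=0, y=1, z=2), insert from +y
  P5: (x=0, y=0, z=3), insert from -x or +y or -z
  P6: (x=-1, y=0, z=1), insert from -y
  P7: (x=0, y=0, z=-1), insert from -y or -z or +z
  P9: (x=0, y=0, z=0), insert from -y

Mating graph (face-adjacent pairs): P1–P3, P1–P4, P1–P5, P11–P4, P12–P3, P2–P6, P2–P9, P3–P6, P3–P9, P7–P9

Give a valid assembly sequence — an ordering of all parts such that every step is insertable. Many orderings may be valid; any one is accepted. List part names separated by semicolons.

P12; P3; P6; P2; P1; P9; P7; P4; P11; P5

1. P12@(0, -1, 1) [-x clear] — {P12}
2. P3@(0, 0, 1) [+y clear] — {P12, P3}
3. P6@(-1, 0, 1) [-y clear] — {P12, P3, P6}
4. P2@(-1, 0, 0) [-x clear] — {P12, P2, P3, P6}
5. P1@(0, 0, 2) [-x clear] — {P1, P12, P2, P3, P6}
6. P9@(0, 0, 0) [-y clear] — {P1, P12, P2, P3, P6, P9}
7. P7@(0, 0, -1) [-y clear] — {P1, P12, P2, P3, P6, P7, P9}
8. P4@(0, 1, 2) [+y clear] — {P1, P12, P2, P3, P4, P6, P7, P9}
9. P11@(-1, 1, 2) [-x clear] — {P1, P11, P12, P2, P3, P4, P6, P7, P9}
10. P5@(0, 0, 3) [-x clear] — {P1, P11, P12, P2, P3, P4, P5, P6, P7, P9}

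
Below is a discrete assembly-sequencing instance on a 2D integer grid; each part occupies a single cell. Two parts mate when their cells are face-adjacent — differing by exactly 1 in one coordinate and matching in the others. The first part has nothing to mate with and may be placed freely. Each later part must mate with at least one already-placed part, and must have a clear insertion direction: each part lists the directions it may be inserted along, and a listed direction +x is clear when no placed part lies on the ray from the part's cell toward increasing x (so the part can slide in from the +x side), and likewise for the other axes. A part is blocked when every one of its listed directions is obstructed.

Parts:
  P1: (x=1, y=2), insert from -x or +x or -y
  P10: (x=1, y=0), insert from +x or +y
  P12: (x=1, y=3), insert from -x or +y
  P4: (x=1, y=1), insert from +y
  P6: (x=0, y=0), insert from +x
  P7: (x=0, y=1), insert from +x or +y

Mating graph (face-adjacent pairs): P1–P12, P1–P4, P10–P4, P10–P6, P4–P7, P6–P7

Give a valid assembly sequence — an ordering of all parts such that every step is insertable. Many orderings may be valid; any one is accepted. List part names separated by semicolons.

P6; P10; P4; P7; P1; P12

1. P6@(0, 0) [+x clear] — {P6}
2. P10@(1, 0) [+x clear] — {P10, P6}
3. P4@(1, 1) [+y clear] — {P10, P4, P6}
4. P7@(0, 1) [+y clear] — {P10, P4, P6, P7}
5. P1@(1, 2) [-x clear] — {P1, P10, P4, P6, P7}
6. P12@(1, 3) [-x clear] — {P1, P10, P12, P4, P6, P7}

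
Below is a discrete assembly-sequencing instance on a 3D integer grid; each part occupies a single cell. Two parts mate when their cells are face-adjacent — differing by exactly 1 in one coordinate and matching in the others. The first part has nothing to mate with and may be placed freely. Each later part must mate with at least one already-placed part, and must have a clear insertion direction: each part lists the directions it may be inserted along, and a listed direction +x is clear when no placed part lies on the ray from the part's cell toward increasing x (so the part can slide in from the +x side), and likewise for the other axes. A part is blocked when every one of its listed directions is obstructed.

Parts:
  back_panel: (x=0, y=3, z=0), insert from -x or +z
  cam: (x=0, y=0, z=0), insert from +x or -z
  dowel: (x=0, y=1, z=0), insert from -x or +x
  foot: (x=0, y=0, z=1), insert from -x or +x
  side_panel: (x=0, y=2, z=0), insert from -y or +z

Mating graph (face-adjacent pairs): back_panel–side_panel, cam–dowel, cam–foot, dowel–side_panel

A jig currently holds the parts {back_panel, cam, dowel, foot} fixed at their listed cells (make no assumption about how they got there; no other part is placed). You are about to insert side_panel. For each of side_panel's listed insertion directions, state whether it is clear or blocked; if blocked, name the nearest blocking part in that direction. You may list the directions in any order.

-y: nearest on ray is dowel@(0, 1, 0) ⇒ blocked
+z: ray from side_panel(0, 2, 0) has no placed part ⇒ clear

+z: clear; -y: blocked by dowel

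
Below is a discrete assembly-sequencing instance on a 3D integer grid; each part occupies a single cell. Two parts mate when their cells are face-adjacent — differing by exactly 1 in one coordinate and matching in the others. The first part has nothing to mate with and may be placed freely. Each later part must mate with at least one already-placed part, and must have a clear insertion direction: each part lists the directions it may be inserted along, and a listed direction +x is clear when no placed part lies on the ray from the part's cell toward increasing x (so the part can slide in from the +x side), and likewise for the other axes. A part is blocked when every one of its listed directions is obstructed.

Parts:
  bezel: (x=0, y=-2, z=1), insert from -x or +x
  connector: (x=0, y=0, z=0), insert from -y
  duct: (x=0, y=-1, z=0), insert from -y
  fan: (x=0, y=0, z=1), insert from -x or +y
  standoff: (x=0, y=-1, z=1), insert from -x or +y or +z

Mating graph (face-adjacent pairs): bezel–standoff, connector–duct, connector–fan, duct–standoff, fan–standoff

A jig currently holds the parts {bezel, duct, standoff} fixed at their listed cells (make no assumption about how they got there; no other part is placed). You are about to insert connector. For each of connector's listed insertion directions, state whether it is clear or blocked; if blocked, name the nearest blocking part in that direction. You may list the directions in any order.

-y: nearest on ray is duct@(0, -1, 0) ⇒ blocked

-y: blocked by duct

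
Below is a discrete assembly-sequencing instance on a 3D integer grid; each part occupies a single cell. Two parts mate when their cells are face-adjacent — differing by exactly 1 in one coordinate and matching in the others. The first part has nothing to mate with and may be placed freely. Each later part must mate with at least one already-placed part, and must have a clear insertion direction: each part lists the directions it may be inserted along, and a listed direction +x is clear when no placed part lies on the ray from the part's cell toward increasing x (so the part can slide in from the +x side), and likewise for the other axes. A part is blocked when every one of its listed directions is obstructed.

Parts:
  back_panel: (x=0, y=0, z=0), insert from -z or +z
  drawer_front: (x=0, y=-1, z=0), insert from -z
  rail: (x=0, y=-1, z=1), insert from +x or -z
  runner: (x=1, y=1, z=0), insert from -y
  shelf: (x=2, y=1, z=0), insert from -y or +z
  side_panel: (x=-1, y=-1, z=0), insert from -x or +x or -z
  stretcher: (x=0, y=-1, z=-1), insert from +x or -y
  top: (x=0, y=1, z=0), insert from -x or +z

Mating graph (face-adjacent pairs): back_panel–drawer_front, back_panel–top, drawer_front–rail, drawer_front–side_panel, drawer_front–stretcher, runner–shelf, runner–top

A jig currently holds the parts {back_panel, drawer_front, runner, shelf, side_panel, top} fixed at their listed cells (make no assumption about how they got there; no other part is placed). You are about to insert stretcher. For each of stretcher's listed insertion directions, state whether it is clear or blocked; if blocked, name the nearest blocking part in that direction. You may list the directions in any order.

+x: clear; -y: clear

+x: ray from stretcher(0, -1, -1) has no placed part ⇒ clear
-y: ray from stretcher(0, -1, -1) has no placed part ⇒ clear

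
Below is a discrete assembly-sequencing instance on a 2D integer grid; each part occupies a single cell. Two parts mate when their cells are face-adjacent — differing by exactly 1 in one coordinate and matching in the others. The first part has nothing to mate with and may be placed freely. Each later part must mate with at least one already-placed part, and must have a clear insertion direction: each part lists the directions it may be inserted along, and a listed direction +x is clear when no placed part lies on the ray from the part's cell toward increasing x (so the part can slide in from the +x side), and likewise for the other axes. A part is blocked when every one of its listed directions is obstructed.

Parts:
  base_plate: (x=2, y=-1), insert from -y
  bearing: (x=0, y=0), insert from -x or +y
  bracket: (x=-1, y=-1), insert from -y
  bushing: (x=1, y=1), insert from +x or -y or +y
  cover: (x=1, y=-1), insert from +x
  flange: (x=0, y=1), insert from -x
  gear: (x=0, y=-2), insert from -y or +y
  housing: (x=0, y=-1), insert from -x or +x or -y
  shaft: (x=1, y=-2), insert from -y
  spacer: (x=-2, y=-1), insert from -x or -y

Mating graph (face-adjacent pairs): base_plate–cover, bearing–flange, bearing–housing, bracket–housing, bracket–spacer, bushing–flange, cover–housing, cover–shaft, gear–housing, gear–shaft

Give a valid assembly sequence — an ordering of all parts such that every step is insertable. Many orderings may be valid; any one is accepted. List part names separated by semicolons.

bearing; housing; gear; bracket; shaft; flange; bushing; cover; base_plate; spacer

1. bearing@(0, 0) [-x clear] — {bearing}
2. housing@(0, -1) [-x clear] — {bearing, housing}
3. gear@(0, -2) [-y clear] — {bearing, gear, housing}
4. bracket@(-1, -1) [-y clear] — {bearing, bracket, gear, housing}
5. shaft@(1, -2) [-y clear] — {bearing, bracket, gear, housing, shaft}
6. flange@(0, 1) [-x clear] — {bearing, bracket, flange, gear, housing, shaft}
7. bushing@(1, 1) [+x clear] — {bearing, bracket, bushing, flange, gear, housing, shaft}
8. cover@(1, -1) [+x clear] — {bearing, bracket, bushing, cover, flange, gear, housing, shaft}
9. base_plate@(2, -1) [-y clear] — {base_plate, bearing, bracket, bushing, cover, flange, gear, housing, shaft}
10. spacer@(-2, -1) [-x clear] — {base_plate, bearing, bracket, bushing, cover, flange, gear, housing, shaft, spacer}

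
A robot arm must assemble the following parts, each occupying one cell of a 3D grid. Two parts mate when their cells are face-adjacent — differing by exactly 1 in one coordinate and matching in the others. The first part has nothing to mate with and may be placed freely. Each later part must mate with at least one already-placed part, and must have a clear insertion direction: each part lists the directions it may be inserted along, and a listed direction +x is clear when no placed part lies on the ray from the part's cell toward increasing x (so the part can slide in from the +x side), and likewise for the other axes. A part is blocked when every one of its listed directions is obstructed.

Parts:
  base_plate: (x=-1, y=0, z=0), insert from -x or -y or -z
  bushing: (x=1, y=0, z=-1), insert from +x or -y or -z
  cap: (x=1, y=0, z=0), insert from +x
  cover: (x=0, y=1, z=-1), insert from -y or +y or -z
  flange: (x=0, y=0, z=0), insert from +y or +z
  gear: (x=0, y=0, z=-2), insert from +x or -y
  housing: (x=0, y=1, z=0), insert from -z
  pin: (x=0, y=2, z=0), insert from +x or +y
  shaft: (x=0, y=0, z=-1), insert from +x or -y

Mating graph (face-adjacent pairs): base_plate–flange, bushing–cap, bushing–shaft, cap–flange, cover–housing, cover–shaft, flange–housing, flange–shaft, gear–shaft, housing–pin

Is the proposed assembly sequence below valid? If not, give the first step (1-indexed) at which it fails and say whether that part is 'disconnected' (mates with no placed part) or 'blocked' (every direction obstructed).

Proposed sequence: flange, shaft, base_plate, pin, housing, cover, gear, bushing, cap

1. flange@(0, 0, 0) [+y clear] — {flange}
2. shaft@(0, 0, -1) [+x clear] — {flange, shaft}
3. base_plate@(-1, 0, 0) [-x clear] — {base_plate, flange, shaft}
4. pin@(0, 2, 0) — no placed neighbour ⇒ disconnected

Invalid at step 4 (disconnected)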